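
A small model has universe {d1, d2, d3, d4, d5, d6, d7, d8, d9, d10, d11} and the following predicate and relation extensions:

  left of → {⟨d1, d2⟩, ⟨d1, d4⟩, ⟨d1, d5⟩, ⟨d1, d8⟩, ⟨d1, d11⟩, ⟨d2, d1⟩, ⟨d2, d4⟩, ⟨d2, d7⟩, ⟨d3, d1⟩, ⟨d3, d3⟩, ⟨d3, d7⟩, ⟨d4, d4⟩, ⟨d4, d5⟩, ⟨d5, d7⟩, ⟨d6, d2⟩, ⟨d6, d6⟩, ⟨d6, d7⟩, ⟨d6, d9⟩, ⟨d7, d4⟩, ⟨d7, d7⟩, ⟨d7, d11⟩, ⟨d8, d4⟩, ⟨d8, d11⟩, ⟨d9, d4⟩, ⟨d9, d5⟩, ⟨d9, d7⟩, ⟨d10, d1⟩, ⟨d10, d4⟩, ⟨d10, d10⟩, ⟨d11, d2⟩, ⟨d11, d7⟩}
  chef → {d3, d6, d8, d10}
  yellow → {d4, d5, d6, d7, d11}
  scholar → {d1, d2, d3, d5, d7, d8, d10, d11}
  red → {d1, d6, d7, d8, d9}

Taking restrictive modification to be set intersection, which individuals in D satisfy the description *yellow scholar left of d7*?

⟦left of d7⟧ = {x : ⟨x, d7⟩ ∈ ⟦left of⟧} = {d2, d3, d5, d6, d7, d9, d11}
⟦scholar⟧ = {d1, d2, d3, d5, d7, d8, d10, d11}
… ∩ ⟦left of d7⟧ = {d1, d2, d3, d5, d7, d8, d10, d11} ∩ {d2, d3, d5, d6, d7, d9, d11} = {d2, d3, d5, d7, d11}
… ∩ ⟦yellow⟧ = {d2, d3, d5, d7, d11} ∩ {d4, d5, d6, d7, d11} = {d5, d7, d11}
So ⟦yellow scholar left of d7⟧ = {d5, d7, d11}.

{d5, d7, d11}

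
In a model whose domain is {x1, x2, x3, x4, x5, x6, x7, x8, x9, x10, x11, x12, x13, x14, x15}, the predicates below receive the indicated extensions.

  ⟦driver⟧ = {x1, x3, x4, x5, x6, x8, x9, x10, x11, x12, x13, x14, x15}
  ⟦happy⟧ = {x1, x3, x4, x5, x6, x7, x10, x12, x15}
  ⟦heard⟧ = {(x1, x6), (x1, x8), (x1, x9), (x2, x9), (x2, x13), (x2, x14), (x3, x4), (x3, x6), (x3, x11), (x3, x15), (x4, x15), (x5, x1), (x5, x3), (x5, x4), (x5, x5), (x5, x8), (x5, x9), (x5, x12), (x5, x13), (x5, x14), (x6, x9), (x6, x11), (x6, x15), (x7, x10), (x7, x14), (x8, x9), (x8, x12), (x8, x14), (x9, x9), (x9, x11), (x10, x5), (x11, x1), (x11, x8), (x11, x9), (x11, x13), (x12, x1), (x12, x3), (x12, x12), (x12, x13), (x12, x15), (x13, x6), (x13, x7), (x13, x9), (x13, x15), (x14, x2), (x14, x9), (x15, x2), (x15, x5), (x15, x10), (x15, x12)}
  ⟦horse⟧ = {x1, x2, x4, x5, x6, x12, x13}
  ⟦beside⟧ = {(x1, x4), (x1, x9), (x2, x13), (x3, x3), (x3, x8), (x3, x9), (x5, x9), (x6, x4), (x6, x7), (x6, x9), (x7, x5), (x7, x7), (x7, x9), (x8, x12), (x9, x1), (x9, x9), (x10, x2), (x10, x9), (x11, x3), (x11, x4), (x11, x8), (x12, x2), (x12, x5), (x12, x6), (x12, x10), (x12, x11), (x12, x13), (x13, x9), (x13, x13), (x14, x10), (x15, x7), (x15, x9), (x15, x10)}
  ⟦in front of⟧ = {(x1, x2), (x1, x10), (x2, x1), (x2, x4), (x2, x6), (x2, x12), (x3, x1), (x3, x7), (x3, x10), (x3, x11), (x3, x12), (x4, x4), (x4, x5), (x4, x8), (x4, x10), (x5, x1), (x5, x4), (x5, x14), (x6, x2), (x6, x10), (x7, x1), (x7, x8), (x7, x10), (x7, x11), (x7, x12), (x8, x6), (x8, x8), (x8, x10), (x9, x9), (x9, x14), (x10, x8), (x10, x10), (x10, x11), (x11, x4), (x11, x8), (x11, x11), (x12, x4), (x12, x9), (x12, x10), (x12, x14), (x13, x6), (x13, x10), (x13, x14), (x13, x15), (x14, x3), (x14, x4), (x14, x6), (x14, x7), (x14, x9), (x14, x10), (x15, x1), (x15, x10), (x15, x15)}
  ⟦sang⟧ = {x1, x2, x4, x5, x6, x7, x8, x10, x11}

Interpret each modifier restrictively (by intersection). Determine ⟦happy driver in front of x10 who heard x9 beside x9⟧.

{x1, x6}

⟦in front of x10⟧ = {x : ⟨x, x10⟩ ∈ ⟦in front of⟧} = {x1, x3, x4, x6, x7, x8, x10, x12, x13, x14, x15}
⟦who heard x9⟧ = {x : ⟨x, x9⟩ ∈ ⟦heard⟧} = {x1, x2, x5, x6, x8, x9, x11, x13, x14}
⟦beside x9⟧ = {x : ⟨x, x9⟩ ∈ ⟦beside⟧} = {x1, x3, x5, x6, x7, x9, x10, x13, x15}
⟦driver⟧ = {x1, x3, x4, x5, x6, x8, x9, x10, x11, x12, x13, x14, x15}
… ∩ ⟦in front of x10⟧ = {x1, x3, x4, x5, x6, x8, x9, x10, x11, x12, x13, x14, x15} ∩ {x1, x3, x4, x6, x7, x8, x10, x12, x13, x14, x15} = {x1, x3, x4, x6, x8, x10, x12, x13, x14, x15}
… ∩ ⟦who heard x9⟧ = {x1, x3, x4, x6, x8, x10, x12, x13, x14, x15} ∩ {x1, x2, x5, x6, x8, x9, x11, x13, x14} = {x1, x6, x8, x13, x14}
… ∩ ⟦beside x9⟧ = {x1, x6, x8, x13, x14} ∩ {x1, x3, x5, x6, x7, x9, x10, x13, x15} = {x1, x6, x13}
… ∩ ⟦happy⟧ = {x1, x6, x13} ∩ {x1, x3, x4, x5, x6, x7, x10, x12, x15} = {x1, x6}
So ⟦happy driver in front of x10 who heard x9 beside x9⟧ = {x1, x6}.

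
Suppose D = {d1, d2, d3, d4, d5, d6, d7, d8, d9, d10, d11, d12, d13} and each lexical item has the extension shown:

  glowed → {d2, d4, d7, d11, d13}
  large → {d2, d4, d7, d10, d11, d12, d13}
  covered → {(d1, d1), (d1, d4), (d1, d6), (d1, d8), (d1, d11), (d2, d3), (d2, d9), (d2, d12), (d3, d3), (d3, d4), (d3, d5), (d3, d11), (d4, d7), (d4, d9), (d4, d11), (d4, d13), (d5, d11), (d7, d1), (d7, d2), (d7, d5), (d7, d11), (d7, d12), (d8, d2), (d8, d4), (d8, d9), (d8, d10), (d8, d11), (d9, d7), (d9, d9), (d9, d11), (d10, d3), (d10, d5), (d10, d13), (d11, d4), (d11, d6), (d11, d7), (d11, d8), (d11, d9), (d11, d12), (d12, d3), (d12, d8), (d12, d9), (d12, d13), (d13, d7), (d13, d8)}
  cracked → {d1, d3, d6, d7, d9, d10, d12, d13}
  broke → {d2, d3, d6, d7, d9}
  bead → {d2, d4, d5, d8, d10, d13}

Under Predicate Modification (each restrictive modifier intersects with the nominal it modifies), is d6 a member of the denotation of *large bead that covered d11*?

no

⟦that covered d11⟧ = {x : ⟨x, d11⟩ ∈ ⟦covered⟧} = {d1, d3, d4, d5, d7, d8, d9}
⟦bead⟧ = {d2, d4, d5, d8, d10, d13}
… ∩ ⟦that covered d11⟧ = {d2, d4, d5, d8, d10, d13} ∩ {d1, d3, d4, d5, d7, d8, d9} = {d4, d5, d8}
… ∩ ⟦large⟧ = {d4, d5, d8} ∩ {d2, d4, d7, d10, d11, d12, d13} = {d4}
⟦large bead that covered d11⟧ = {d4}; d6 ∉ this set.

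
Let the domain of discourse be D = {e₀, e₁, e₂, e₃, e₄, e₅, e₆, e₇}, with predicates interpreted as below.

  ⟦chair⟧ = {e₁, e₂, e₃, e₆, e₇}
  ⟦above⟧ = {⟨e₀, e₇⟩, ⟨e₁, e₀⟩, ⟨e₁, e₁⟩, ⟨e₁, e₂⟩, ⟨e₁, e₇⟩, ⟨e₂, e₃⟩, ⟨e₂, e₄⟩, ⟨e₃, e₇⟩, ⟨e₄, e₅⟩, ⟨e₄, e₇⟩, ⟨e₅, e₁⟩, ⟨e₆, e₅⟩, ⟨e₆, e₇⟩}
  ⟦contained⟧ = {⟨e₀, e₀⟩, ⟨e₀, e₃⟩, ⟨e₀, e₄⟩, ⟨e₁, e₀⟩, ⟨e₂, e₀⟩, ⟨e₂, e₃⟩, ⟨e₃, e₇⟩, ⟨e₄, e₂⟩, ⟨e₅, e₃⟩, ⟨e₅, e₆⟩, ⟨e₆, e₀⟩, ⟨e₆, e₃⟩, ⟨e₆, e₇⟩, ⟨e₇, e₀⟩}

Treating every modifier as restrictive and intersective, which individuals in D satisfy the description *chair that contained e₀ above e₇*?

{e₁, e₆}

⟦that contained e₀⟧ = {x : ⟨x, e₀⟩ ∈ ⟦contained⟧} = {e₀, e₁, e₂, e₆, e₇}
⟦above e₇⟧ = {x : ⟨x, e₇⟩ ∈ ⟦above⟧} = {e₀, e₁, e₃, e₄, e₆}
⟦chair⟧ = {e₁, e₂, e₃, e₆, e₇}
… ∩ ⟦that contained e₀⟧ = {e₁, e₂, e₃, e₆, e₇} ∩ {e₀, e₁, e₂, e₆, e₇} = {e₁, e₂, e₆, e₇}
… ∩ ⟦above e₇⟧ = {e₁, e₂, e₆, e₇} ∩ {e₀, e₁, e₃, e₄, e₆} = {e₁, e₆}
So ⟦chair that contained e₀ above e₇⟧ = {e₁, e₆}.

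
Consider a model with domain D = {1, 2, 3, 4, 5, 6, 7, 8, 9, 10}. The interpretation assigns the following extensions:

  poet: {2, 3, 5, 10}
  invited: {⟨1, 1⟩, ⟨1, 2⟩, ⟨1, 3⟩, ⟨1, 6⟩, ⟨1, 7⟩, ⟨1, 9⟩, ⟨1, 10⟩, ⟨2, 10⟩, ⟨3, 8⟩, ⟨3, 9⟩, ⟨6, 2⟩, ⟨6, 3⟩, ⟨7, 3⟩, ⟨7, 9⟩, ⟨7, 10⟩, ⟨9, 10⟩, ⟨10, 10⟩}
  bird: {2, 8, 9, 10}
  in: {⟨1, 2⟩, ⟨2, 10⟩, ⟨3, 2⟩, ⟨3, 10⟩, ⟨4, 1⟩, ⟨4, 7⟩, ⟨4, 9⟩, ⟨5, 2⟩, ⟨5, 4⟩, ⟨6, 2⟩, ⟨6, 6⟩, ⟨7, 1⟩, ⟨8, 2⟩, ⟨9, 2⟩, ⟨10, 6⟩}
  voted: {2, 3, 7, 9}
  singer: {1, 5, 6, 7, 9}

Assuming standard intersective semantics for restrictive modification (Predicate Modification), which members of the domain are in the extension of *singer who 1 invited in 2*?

{1, 6, 9}

⟦who 1 invited⟧ = {x : ⟨1, x⟩ ∈ ⟦invited⟧} = {1, 2, 3, 6, 7, 9, 10}
⟦in 2⟧ = {x : ⟨x, 2⟩ ∈ ⟦in⟧} = {1, 3, 5, 6, 8, 9}
⟦singer⟧ = {1, 5, 6, 7, 9}
… ∩ ⟦who 1 invited⟧ = {1, 5, 6, 7, 9} ∩ {1, 2, 3, 6, 7, 9, 10} = {1, 6, 7, 9}
… ∩ ⟦in 2⟧ = {1, 6, 7, 9} ∩ {1, 3, 5, 6, 8, 9} = {1, 6, 9}
So ⟦singer who 1 invited in 2⟧ = {1, 6, 9}.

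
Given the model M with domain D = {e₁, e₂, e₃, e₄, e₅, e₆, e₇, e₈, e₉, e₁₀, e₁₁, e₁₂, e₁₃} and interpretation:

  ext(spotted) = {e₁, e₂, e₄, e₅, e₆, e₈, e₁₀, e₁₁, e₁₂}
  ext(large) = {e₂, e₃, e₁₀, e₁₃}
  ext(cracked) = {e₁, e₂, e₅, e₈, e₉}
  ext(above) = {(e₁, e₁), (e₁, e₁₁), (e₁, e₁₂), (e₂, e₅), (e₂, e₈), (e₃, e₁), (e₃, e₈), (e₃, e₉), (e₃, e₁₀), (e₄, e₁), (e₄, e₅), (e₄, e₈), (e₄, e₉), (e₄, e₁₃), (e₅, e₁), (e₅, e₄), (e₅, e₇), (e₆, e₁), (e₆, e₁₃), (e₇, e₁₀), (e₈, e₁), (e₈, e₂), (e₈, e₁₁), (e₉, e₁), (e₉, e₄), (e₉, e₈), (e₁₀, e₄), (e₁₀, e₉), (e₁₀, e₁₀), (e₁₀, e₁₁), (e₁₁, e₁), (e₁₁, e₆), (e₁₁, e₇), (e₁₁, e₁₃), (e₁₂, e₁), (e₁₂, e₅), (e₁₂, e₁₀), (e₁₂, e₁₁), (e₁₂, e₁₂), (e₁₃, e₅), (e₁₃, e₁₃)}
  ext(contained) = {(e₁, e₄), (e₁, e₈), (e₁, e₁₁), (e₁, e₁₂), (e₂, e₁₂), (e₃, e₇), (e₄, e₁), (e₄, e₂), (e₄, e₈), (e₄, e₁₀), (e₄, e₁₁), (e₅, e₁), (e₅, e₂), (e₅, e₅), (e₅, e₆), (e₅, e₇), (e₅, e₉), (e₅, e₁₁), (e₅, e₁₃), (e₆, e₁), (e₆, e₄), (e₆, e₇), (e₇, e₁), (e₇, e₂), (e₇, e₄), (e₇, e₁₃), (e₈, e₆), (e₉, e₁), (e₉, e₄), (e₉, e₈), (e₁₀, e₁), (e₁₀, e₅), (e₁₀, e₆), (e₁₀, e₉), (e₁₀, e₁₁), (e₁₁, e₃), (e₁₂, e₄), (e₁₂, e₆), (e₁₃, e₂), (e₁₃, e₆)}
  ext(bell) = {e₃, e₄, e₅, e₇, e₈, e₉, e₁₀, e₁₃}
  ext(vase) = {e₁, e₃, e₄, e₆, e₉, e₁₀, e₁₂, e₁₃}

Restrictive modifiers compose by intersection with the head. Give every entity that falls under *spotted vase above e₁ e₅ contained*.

{e₁, e₆}

⟦above e₁⟧ = {x : ⟨x, e₁⟩ ∈ ⟦above⟧} = {e₁, e₃, e₄, e₅, e₆, e₈, e₉, e₁₁, e₁₂}
⟦e₅ contained⟧ = {x : ⟨e₅, x⟩ ∈ ⟦contained⟧} = {e₁, e₂, e₅, e₆, e₇, e₉, e₁₁, e₁₃}
⟦vase⟧ = {e₁, e₃, e₄, e₆, e₉, e₁₀, e₁₂, e₁₃}
… ∩ ⟦above e₁⟧ = {e₁, e₃, e₄, e₆, e₉, e₁₀, e₁₂, e₁₃} ∩ {e₁, e₃, e₄, e₅, e₆, e₈, e₉, e₁₁, e₁₂} = {e₁, e₃, e₄, e₆, e₉, e₁₂}
… ∩ ⟦e₅ contained⟧ = {e₁, e₃, e₄, e₆, e₉, e₁₂} ∩ {e₁, e₂, e₅, e₆, e₇, e₉, e₁₁, e₁₃} = {e₁, e₆, e₉}
… ∩ ⟦spotted⟧ = {e₁, e₆, e₉} ∩ {e₁, e₂, e₄, e₅, e₆, e₈, e₁₀, e₁₁, e₁₂} = {e₁, e₆}
So ⟦spotted vase above e₁ e₅ contained⟧ = {e₁, e₆}.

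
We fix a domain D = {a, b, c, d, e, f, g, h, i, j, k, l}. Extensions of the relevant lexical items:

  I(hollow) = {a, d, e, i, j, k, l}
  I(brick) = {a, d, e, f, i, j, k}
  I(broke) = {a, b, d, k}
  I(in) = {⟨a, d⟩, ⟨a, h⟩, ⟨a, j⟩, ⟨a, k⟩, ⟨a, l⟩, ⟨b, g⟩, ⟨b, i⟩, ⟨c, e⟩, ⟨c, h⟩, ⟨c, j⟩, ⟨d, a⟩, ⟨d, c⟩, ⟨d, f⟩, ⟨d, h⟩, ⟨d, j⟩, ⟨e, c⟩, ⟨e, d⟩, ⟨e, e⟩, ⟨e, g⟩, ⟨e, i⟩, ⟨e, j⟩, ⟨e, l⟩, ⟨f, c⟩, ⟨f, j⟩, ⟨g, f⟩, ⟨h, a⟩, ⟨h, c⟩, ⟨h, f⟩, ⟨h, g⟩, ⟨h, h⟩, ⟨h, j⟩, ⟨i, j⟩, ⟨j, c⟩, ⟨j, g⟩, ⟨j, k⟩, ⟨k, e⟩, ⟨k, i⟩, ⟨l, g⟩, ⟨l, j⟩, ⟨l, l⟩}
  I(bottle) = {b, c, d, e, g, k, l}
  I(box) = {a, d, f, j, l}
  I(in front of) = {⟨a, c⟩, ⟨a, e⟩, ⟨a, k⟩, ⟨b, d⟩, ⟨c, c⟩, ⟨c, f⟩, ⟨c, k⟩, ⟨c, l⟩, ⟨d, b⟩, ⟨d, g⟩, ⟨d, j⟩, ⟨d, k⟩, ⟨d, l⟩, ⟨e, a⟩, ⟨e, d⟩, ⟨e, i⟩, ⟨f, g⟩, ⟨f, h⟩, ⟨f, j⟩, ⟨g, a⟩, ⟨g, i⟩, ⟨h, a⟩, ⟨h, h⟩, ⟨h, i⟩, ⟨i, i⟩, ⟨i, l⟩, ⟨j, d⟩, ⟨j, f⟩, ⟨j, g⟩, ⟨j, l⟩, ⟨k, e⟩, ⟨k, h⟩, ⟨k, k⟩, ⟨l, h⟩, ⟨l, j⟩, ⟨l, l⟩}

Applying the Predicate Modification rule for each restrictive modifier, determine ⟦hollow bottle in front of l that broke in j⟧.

⟦in front of l⟧ = {x : ⟨x, l⟩ ∈ ⟦in front of⟧} = {c, d, i, j, l}
⟦that broke⟧ = ⟦broke⟧ = {a, b, d, k}
⟦in j⟧ = {x : ⟨x, j⟩ ∈ ⟦in⟧} = {a, c, d, e, f, h, i, l}
⟦bottle⟧ = {b, c, d, e, g, k, l}
… ∩ ⟦in front of l⟧ = {b, c, d, e, g, k, l} ∩ {c, d, i, j, l} = {c, d, l}
… ∩ ⟦that broke⟧ = {c, d, l} ∩ {a, b, d, k} = {d}
… ∩ ⟦in j⟧ = {d} ∩ {a, c, d, e, f, h, i, l} = {d}
… ∩ ⟦hollow⟧ = {d} ∩ {a, d, e, i, j, k, l} = {d}
So ⟦hollow bottle in front of l that broke in j⟧ = {d}.

{d}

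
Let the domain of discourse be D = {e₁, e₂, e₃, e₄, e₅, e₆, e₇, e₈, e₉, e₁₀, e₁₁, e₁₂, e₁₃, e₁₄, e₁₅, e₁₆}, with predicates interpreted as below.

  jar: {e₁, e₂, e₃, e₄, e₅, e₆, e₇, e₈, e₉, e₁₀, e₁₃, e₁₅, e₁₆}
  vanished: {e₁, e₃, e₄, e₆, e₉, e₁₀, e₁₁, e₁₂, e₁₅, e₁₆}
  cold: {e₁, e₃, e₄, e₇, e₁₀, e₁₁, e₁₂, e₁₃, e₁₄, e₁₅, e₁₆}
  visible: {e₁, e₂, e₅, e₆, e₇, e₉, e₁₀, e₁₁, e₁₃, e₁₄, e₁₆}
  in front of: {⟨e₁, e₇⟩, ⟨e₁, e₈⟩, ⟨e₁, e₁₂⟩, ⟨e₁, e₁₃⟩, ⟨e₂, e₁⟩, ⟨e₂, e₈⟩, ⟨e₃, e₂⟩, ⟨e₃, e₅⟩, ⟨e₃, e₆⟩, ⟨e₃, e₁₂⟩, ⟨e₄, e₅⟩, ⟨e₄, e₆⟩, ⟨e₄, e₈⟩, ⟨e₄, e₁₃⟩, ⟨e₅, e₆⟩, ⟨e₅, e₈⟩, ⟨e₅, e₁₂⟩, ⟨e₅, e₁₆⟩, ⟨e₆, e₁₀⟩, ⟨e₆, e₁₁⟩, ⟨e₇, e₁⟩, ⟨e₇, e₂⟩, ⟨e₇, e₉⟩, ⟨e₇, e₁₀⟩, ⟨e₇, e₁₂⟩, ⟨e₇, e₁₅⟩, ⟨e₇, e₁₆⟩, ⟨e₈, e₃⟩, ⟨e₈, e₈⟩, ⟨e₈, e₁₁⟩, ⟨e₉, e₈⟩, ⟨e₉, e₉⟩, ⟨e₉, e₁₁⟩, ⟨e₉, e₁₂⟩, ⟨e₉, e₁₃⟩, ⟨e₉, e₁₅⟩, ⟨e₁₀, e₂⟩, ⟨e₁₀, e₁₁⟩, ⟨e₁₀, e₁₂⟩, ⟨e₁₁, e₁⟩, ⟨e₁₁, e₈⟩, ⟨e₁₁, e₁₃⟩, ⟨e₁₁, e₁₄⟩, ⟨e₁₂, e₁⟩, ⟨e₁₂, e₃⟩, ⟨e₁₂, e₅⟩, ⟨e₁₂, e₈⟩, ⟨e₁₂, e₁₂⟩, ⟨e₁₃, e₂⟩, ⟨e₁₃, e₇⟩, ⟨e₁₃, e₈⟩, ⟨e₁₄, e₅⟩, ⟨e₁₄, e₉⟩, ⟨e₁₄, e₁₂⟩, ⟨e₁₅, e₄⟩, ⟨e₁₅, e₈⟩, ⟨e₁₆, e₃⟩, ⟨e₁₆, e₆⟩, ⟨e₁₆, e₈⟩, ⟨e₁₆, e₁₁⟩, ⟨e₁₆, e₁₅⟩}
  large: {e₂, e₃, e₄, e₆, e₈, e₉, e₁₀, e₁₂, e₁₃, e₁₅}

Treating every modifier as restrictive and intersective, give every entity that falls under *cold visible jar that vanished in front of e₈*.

{e₁, e₁₆}

⟦that vanished⟧ = ⟦vanished⟧ = {e₁, e₃, e₄, e₆, e₉, e₁₀, e₁₁, e₁₂, e₁₅, e₁₆}
⟦in front of e₈⟧ = {x : ⟨x, e₈⟩ ∈ ⟦in front of⟧} = {e₁, e₂, e₄, e₅, e₈, e₉, e₁₁, e₁₂, e₁₃, e₁₅, e₁₆}
⟦jar⟧ = {e₁, e₂, e₃, e₄, e₅, e₆, e₇, e₈, e₉, e₁₀, e₁₃, e₁₅, e₁₆}
… ∩ ⟦that vanished⟧ = {e₁, e₂, e₃, e₄, e₅, e₆, e₇, e₈, e₉, e₁₀, e₁₃, e₁₅, e₁₆} ∩ {e₁, e₃, e₄, e₆, e₉, e₁₀, e₁₁, e₁₂, e₁₅, e₁₆} = {e₁, e₃, e₄, e₆, e₉, e₁₀, e₁₅, e₁₆}
… ∩ ⟦in front of e₈⟧ = {e₁, e₃, e₄, e₆, e₉, e₁₀, e₁₅, e₁₆} ∩ {e₁, e₂, e₄, e₅, e₈, e₉, e₁₁, e₁₂, e₁₃, e₁₅, e₁₆} = {e₁, e₄, e₉, e₁₅, e₁₆}
… ∩ ⟦cold⟧ = {e₁, e₄, e₉, e₁₅, e₁₆} ∩ {e₁, e₃, e₄, e₇, e₁₀, e₁₁, e₁₂, e₁₃, e₁₄, e₁₅, e₁₆} = {e₁, e₄, e₁₅, e₁₆}
… ∩ ⟦visible⟧ = {e₁, e₄, e₁₅, e₁₆} ∩ {e₁, e₂, e₅, e₆, e₇, e₉, e₁₀, e₁₁, e₁₃, e₁₄, e₁₆} = {e₁, e₁₆}
So ⟦cold visible jar that vanished in front of e₈⟧ = {e₁, e₁₆}.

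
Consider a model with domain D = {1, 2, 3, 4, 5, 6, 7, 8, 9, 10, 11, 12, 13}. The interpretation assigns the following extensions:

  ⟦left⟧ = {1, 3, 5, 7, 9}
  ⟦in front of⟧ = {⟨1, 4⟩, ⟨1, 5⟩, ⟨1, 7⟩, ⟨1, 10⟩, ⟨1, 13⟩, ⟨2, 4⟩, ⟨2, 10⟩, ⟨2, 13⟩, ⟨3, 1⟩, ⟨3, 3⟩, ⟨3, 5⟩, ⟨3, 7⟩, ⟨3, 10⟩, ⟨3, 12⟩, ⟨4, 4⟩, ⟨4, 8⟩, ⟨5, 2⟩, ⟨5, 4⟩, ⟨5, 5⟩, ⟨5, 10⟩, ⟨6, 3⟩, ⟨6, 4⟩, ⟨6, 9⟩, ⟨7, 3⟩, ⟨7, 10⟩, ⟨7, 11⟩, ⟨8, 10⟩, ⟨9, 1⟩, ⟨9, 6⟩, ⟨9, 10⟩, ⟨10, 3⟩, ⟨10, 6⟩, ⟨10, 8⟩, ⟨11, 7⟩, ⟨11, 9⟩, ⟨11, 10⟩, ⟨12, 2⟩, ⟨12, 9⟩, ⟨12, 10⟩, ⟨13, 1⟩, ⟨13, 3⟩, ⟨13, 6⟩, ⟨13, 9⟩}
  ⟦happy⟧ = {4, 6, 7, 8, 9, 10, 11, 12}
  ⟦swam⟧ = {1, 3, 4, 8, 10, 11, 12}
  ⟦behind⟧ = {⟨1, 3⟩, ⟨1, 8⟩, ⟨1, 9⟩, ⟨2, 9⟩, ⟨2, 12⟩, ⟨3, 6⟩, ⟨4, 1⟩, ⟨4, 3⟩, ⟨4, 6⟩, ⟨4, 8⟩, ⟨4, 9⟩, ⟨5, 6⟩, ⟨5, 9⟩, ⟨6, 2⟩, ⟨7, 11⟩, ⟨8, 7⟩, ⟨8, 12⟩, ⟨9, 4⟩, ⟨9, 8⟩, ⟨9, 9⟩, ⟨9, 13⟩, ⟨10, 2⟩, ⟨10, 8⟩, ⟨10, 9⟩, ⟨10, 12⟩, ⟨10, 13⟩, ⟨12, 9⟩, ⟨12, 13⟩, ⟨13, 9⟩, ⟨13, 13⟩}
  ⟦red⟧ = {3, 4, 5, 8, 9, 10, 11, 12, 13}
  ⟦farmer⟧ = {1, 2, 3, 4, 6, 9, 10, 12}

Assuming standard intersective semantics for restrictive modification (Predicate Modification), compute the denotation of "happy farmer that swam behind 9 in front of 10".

⟦that swam⟧ = ⟦swam⟧ = {1, 3, 4, 8, 10, 11, 12}
⟦behind 9⟧ = {x : ⟨x, 9⟩ ∈ ⟦behind⟧} = {1, 2, 4, 5, 9, 10, 12, 13}
⟦in front of 10⟧ = {x : ⟨x, 10⟩ ∈ ⟦in front of⟧} = {1, 2, 3, 5, 7, 8, 9, 11, 12}
⟦farmer⟧ = {1, 2, 3, 4, 6, 9, 10, 12}
… ∩ ⟦that swam⟧ = {1, 2, 3, 4, 6, 9, 10, 12} ∩ {1, 3, 4, 8, 10, 11, 12} = {1, 3, 4, 10, 12}
… ∩ ⟦behind 9⟧ = {1, 3, 4, 10, 12} ∩ {1, 2, 4, 5, 9, 10, 12, 13} = {1, 4, 10, 12}
… ∩ ⟦in front of 10⟧ = {1, 4, 10, 12} ∩ {1, 2, 3, 5, 7, 8, 9, 11, 12} = {1, 12}
… ∩ ⟦happy⟧ = {1, 12} ∩ {4, 6, 7, 8, 9, 10, 11, 12} = {12}
So ⟦happy farmer that swam behind 9 in front of 10⟧ = {12}.

{12}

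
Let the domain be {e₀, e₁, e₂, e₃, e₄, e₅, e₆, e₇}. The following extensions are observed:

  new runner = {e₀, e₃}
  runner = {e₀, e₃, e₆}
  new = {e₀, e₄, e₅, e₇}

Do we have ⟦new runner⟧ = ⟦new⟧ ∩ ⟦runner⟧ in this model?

no

⟦new⟧ ∩ ⟦runner⟧ = {e₀, e₄, e₅, e₇} ∩ {e₀, e₃, e₆} = {e₀}
Observed ⟦new runner⟧ = {e₀, e₃}.
These differ, so the modifier is not intersective in this model.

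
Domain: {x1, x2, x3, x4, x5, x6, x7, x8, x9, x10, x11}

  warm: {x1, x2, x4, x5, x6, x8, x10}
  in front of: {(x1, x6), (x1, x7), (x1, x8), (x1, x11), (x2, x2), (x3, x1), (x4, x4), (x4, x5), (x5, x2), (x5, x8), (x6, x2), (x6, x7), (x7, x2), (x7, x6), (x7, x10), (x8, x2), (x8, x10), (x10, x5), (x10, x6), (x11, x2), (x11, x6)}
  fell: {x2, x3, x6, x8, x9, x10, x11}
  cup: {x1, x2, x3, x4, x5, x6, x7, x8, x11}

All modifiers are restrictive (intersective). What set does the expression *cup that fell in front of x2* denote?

{x2, x6, x8, x11}

⟦that fell⟧ = ⟦fell⟧ = {x2, x3, x6, x8, x9, x10, x11}
⟦in front of x2⟧ = {x : ⟨x, x2⟩ ∈ ⟦in front of⟧} = {x2, x5, x6, x7, x8, x11}
⟦cup⟧ = {x1, x2, x3, x4, x5, x6, x7, x8, x11}
… ∩ ⟦that fell⟧ = {x1, x2, x3, x4, x5, x6, x7, x8, x11} ∩ {x2, x3, x6, x8, x9, x10, x11} = {x2, x3, x6, x8, x11}
… ∩ ⟦in front of x2⟧ = {x2, x3, x6, x8, x11} ∩ {x2, x5, x6, x7, x8, x11} = {x2, x6, x8, x11}
So ⟦cup that fell in front of x2⟧ = {x2, x6, x8, x11}.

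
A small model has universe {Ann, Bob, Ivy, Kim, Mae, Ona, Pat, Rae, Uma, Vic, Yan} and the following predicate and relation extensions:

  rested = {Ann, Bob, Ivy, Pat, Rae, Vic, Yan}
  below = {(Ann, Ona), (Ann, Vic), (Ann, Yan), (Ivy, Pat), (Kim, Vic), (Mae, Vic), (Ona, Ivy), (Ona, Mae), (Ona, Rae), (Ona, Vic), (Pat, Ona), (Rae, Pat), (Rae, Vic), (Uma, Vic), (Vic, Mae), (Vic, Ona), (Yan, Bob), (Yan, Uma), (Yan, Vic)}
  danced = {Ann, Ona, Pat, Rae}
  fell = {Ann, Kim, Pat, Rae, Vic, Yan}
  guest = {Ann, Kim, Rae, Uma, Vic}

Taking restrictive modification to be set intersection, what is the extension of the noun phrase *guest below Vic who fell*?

{Ann, Kim, Rae}

⟦below Vic⟧ = {x : ⟨x, Vic⟩ ∈ ⟦below⟧} = {Ann, Kim, Mae, Ona, Rae, Uma, Yan}
⟦who fell⟧ = ⟦fell⟧ = {Ann, Kim, Pat, Rae, Vic, Yan}
⟦guest⟧ = {Ann, Kim, Rae, Uma, Vic}
… ∩ ⟦below Vic⟧ = {Ann, Kim, Rae, Uma, Vic} ∩ {Ann, Kim, Mae, Ona, Rae, Uma, Yan} = {Ann, Kim, Rae, Uma}
… ∩ ⟦who fell⟧ = {Ann, Kim, Rae, Uma} ∩ {Ann, Kim, Pat, Rae, Vic, Yan} = {Ann, Kim, Rae}
So ⟦guest below Vic who fell⟧ = {Ann, Kim, Rae}.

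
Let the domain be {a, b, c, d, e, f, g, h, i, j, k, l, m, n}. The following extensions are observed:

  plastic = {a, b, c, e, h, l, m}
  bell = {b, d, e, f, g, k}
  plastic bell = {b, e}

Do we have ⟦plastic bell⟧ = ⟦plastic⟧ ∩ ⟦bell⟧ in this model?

yes

⟦plastic⟧ ∩ ⟦bell⟧ = {a, b, c, e, h, l, m} ∩ {b, d, e, f, g, k} = {b, e}
Observed ⟦plastic bell⟧ = {b, e}.
These coincide, so the modifier is intersective here.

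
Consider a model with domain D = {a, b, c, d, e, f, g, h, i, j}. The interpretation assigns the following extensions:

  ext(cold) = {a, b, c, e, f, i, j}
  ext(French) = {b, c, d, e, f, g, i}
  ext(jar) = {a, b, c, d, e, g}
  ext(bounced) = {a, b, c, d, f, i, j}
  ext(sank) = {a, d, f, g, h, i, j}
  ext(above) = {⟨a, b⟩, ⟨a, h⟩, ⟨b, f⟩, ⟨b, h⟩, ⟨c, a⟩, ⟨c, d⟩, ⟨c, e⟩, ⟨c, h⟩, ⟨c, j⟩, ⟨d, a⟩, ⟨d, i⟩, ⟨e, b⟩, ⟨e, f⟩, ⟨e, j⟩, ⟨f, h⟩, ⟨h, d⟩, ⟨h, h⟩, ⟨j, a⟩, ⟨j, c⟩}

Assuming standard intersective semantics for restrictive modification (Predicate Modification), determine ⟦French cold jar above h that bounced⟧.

{b, c}

⟦above h⟧ = {x : ⟨x, h⟩ ∈ ⟦above⟧} = {a, b, c, f, h}
⟦that bounced⟧ = ⟦bounced⟧ = {a, b, c, d, f, i, j}
⟦jar⟧ = {a, b, c, d, e, g}
… ∩ ⟦above h⟧ = {a, b, c, d, e, g} ∩ {a, b, c, f, h} = {a, b, c}
… ∩ ⟦that bounced⟧ = {a, b, c} ∩ {a, b, c, d, f, i, j} = {a, b, c}
… ∩ ⟦French⟧ = {a, b, c} ∩ {b, c, d, e, f, g, i} = {b, c}
… ∩ ⟦cold⟧ = {b, c} ∩ {a, b, c, e, f, i, j} = {b, c}
So ⟦French cold jar above h that bounced⟧ = {b, c}.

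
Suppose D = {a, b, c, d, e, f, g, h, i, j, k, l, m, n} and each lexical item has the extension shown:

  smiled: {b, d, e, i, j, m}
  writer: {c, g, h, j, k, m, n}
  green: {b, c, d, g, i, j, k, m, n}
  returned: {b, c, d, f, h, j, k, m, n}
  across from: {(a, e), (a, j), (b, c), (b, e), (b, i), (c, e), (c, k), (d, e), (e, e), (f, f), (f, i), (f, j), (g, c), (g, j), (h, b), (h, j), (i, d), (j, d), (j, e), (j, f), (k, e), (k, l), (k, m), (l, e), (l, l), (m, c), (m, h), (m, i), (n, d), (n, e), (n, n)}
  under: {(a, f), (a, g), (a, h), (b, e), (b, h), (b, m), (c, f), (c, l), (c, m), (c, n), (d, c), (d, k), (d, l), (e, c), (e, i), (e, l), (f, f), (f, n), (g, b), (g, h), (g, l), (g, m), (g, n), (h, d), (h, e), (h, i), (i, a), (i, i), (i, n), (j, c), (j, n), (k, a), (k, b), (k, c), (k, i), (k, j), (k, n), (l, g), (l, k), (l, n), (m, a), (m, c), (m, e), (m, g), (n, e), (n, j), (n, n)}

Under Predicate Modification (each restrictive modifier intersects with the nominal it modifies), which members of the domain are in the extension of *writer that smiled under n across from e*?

{j}

⟦that smiled⟧ = ⟦smiled⟧ = {b, d, e, i, j, m}
⟦under n⟧ = {x : ⟨x, n⟩ ∈ ⟦under⟧} = {c, f, g, i, j, k, l, n}
⟦across from e⟧ = {x : ⟨x, e⟩ ∈ ⟦across from⟧} = {a, b, c, d, e, j, k, l, n}
⟦writer⟧ = {c, g, h, j, k, m, n}
… ∩ ⟦that smiled⟧ = {c, g, h, j, k, m, n} ∩ {b, d, e, i, j, m} = {j, m}
… ∩ ⟦under n⟧ = {j, m} ∩ {c, f, g, i, j, k, l, n} = {j}
… ∩ ⟦across from e⟧ = {j} ∩ {a, b, c, d, e, j, k, l, n} = {j}
So ⟦writer that smiled under n across from e⟧ = {j}.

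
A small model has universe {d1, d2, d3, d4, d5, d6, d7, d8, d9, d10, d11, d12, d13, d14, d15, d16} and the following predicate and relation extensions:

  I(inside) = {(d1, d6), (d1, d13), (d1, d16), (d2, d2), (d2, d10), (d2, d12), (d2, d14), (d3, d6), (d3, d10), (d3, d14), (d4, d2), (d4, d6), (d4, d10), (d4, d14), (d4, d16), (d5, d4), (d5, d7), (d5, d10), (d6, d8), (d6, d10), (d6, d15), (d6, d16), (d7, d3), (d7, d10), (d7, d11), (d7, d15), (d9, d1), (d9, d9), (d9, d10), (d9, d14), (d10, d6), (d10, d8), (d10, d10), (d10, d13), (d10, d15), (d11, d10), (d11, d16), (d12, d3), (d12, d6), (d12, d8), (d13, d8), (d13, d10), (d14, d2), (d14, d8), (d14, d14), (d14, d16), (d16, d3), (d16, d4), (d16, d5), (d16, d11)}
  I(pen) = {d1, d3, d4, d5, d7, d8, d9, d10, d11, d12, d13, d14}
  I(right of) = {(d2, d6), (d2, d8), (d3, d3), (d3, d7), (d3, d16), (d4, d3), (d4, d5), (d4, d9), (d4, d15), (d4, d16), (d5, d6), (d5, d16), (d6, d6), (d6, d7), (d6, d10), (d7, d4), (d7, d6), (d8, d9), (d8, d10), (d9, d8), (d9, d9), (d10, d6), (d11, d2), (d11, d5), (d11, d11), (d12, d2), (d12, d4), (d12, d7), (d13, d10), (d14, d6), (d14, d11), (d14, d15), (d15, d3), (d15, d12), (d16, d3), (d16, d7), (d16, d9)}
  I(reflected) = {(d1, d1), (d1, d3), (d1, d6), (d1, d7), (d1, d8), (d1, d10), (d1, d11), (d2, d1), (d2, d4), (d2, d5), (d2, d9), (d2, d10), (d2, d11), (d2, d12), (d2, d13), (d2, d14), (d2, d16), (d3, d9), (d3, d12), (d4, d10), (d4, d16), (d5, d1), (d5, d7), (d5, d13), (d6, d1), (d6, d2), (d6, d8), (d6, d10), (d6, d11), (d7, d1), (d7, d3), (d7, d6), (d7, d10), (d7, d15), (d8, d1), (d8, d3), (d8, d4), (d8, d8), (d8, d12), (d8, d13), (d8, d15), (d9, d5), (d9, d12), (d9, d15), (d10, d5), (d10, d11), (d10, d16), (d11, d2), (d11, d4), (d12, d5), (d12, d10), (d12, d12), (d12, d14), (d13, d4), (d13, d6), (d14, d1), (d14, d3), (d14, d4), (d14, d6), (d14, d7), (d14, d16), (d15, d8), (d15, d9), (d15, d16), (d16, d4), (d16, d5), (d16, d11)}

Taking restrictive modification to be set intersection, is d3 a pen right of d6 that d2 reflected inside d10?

no

⟦right of d6⟧ = {x : ⟨x, d6⟩ ∈ ⟦right of⟧} = {d2, d5, d6, d7, d10, d14}
⟦that d2 reflected⟧ = {x : ⟨d2, x⟩ ∈ ⟦reflected⟧} = {d1, d4, d5, d9, d10, d11, d12, d13, d14, d16}
⟦inside d10⟧ = {x : ⟨x, d10⟩ ∈ ⟦inside⟧} = {d2, d3, d4, d5, d6, d7, d9, d10, d11, d13}
⟦pen⟧ = {d1, d3, d4, d5, d7, d8, d9, d10, d11, d12, d13, d14}
… ∩ ⟦right of d6⟧ = {d1, d3, d4, d5, d7, d8, d9, d10, d11, d12, d13, d14} ∩ {d2, d5, d6, d7, d10, d14} = {d5, d7, d10, d14}
… ∩ ⟦that d2 reflected⟧ = {d5, d7, d10, d14} ∩ {d1, d4, d5, d9, d10, d11, d12, d13, d14, d16} = {d5, d10, d14}
… ∩ ⟦inside d10⟧ = {d5, d10, d14} ∩ {d2, d3, d4, d5, d6, d7, d9, d10, d11, d13} = {d5, d10}
⟦pen right of d6 that d2 reflected inside d10⟧ = {d5, d10}; d3 ∉ this set.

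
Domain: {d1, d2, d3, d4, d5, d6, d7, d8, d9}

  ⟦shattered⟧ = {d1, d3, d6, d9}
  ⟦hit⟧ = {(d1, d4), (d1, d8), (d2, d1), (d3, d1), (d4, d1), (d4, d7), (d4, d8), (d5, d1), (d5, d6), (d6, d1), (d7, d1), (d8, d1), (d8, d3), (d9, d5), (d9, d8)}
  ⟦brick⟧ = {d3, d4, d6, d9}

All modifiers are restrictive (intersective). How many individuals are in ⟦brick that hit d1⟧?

⟦that hit d1⟧ = {x : ⟨x, d1⟩ ∈ ⟦hit⟧} = {d2, d3, d4, d5, d6, d7, d8}
⟦brick⟧ = {d3, d4, d6, d9}
… ∩ ⟦that hit d1⟧ = {d3, d4, d6, d9} ∩ {d2, d3, d4, d5, d6, d7, d8} = {d3, d4, d6}
⟦brick that hit d1⟧ = {d3, d4, d6}, so the cardinality is 3.

3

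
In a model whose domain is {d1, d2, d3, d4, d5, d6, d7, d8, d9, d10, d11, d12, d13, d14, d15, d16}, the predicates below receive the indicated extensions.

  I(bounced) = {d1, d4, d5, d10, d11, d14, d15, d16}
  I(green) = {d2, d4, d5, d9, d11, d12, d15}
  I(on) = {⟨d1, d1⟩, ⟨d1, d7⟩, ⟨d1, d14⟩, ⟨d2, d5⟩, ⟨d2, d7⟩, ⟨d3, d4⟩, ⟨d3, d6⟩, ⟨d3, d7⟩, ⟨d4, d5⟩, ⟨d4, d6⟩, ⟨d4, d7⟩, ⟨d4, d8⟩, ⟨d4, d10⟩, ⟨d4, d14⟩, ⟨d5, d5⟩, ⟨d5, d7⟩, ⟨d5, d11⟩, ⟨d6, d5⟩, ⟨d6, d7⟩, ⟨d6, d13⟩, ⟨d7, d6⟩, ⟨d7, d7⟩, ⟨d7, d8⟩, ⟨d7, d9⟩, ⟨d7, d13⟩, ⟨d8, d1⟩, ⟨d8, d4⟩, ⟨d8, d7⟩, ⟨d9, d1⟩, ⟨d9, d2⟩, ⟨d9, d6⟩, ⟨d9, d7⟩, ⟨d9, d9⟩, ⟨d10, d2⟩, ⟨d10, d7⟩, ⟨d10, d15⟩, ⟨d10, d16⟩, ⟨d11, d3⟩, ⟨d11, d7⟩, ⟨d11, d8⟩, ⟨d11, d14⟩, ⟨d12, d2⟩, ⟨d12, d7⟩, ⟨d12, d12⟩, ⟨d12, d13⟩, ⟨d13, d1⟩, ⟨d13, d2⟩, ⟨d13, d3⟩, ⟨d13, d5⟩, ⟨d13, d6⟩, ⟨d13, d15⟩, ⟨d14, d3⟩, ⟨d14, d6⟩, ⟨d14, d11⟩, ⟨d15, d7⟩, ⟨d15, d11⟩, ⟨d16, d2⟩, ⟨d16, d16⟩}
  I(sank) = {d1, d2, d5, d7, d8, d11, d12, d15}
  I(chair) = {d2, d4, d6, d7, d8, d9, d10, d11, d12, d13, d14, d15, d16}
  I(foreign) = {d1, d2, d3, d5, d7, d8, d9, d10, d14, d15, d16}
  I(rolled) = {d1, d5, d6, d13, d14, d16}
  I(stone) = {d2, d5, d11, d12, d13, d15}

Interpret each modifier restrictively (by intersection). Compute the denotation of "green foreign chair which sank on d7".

⟦which sank⟧ = ⟦sank⟧ = {d1, d2, d5, d7, d8, d11, d12, d15}
⟦on d7⟧ = {x : ⟨x, d7⟩ ∈ ⟦on⟧} = {d1, d2, d3, d4, d5, d6, d7, d8, d9, d10, d11, d12, d15}
⟦chair⟧ = {d2, d4, d6, d7, d8, d9, d10, d11, d12, d13, d14, d15, d16}
… ∩ ⟦which sank⟧ = {d2, d4, d6, d7, d8, d9, d10, d11, d12, d13, d14, d15, d16} ∩ {d1, d2, d5, d7, d8, d11, d12, d15} = {d2, d7, d8, d11, d12, d15}
… ∩ ⟦on d7⟧ = {d2, d7, d8, d11, d12, d15} ∩ {d1, d2, d3, d4, d5, d6, d7, d8, d9, d10, d11, d12, d15} = {d2, d7, d8, d11, d12, d15}
… ∩ ⟦green⟧ = {d2, d7, d8, d11, d12, d15} ∩ {d2, d4, d5, d9, d11, d12, d15} = {d2, d11, d12, d15}
… ∩ ⟦foreign⟧ = {d2, d11, d12, d15} ∩ {d1, d2, d3, d5, d7, d8, d9, d10, d14, d15, d16} = {d2, d15}
So ⟦green foreign chair which sank on d7⟧ = {d2, d15}.

{d2, d15}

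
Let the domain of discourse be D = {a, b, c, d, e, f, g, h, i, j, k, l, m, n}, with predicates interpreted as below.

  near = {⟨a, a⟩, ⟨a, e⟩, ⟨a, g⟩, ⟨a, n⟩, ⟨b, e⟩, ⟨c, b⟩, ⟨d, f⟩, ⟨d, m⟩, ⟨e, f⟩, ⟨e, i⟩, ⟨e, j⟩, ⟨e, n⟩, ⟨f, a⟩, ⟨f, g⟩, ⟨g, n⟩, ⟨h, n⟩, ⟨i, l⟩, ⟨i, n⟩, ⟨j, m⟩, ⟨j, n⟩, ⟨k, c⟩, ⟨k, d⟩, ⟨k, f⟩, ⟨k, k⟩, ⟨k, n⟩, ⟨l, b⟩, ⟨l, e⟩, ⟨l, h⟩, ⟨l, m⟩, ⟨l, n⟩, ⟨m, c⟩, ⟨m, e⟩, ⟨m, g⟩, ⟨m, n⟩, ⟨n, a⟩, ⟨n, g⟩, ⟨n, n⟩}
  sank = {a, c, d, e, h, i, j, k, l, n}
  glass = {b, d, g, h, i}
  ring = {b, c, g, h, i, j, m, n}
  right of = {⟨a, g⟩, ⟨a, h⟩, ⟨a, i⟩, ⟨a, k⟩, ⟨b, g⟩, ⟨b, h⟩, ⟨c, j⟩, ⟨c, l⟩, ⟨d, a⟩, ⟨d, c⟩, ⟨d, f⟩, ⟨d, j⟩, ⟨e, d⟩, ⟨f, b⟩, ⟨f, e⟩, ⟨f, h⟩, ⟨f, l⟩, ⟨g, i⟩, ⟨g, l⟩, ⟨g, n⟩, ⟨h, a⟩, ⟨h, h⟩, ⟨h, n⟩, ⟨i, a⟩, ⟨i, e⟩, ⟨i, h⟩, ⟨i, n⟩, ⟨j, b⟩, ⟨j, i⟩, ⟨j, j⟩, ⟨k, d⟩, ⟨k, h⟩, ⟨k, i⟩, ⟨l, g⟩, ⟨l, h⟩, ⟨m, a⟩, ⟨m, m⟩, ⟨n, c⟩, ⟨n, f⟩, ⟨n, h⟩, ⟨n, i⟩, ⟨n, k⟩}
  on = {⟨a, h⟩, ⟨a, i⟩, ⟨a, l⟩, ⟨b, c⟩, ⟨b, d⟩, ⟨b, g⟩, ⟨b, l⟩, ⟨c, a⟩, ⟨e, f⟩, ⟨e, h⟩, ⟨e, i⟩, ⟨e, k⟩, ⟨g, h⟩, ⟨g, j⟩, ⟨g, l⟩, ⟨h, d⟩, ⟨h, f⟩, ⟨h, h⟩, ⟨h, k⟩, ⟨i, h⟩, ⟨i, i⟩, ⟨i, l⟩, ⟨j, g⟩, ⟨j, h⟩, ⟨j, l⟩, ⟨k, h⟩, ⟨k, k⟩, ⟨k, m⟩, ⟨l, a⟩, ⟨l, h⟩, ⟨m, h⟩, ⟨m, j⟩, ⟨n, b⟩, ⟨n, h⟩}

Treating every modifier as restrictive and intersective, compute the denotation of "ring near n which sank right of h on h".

{h, i, n}

⟦near n⟧ = {x : ⟨x, n⟩ ∈ ⟦near⟧} = {a, e, g, h, i, j, k, l, m, n}
⟦which sank⟧ = ⟦sank⟧ = {a, c, d, e, h, i, j, k, l, n}
⟦right of h⟧ = {x : ⟨x, h⟩ ∈ ⟦right of⟧} = {a, b, f, h, i, k, l, n}
⟦on h⟧ = {x : ⟨x, h⟩ ∈ ⟦on⟧} = {a, e, g, h, i, j, k, l, m, n}
⟦ring⟧ = {b, c, g, h, i, j, m, n}
… ∩ ⟦near n⟧ = {b, c, g, h, i, j, m, n} ∩ {a, e, g, h, i, j, k, l, m, n} = {g, h, i, j, m, n}
… ∩ ⟦which sank⟧ = {g, h, i, j, m, n} ∩ {a, c, d, e, h, i, j, k, l, n} = {h, i, j, n}
… ∩ ⟦right of h⟧ = {h, i, j, n} ∩ {a, b, f, h, i, k, l, n} = {h, i, n}
… ∩ ⟦on h⟧ = {h, i, n} ∩ {a, e, g, h, i, j, k, l, m, n} = {h, i, n}
So ⟦ring near n which sank right of h on h⟧ = {h, i, n}.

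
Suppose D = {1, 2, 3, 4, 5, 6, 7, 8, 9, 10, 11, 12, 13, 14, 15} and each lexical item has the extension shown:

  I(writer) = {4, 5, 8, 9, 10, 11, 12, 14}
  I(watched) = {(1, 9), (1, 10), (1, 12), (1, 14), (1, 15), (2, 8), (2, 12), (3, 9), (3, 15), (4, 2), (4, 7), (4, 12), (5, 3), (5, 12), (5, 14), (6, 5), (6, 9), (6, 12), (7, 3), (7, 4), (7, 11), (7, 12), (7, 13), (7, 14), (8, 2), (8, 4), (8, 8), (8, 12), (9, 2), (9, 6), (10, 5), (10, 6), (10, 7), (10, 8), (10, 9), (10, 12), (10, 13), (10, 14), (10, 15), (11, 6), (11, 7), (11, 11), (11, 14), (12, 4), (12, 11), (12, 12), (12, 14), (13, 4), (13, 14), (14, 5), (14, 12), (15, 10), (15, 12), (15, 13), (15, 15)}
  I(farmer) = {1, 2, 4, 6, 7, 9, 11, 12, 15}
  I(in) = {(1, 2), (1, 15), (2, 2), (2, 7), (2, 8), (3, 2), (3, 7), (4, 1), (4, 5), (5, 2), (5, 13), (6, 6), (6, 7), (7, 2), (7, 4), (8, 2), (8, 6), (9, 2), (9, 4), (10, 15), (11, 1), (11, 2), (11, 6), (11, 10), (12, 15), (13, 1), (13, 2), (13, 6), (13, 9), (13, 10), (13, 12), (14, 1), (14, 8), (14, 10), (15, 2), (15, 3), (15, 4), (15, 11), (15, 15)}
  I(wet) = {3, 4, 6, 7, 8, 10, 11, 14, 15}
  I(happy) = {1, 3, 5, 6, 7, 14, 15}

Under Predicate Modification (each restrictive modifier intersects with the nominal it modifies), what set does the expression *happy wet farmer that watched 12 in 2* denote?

⟦that watched 12⟧ = {x : ⟨x, 12⟩ ∈ ⟦watched⟧} = {1, 2, 4, 5, 6, 7, 8, 10, 12, 14, 15}
⟦in 2⟧ = {x : ⟨x, 2⟩ ∈ ⟦in⟧} = {1, 2, 3, 5, 7, 8, 9, 11, 13, 15}
⟦farmer⟧ = {1, 2, 4, 6, 7, 9, 11, 12, 15}
… ∩ ⟦that watched 12⟧ = {1, 2, 4, 6, 7, 9, 11, 12, 15} ∩ {1, 2, 4, 5, 6, 7, 8, 10, 12, 14, 15} = {1, 2, 4, 6, 7, 12, 15}
… ∩ ⟦in 2⟧ = {1, 2, 4, 6, 7, 12, 15} ∩ {1, 2, 3, 5, 7, 8, 9, 11, 13, 15} = {1, 2, 7, 15}
… ∩ ⟦happy⟧ = {1, 2, 7, 15} ∩ {1, 3, 5, 6, 7, 14, 15} = {1, 7, 15}
… ∩ ⟦wet⟧ = {1, 7, 15} ∩ {3, 4, 6, 7, 8, 10, 11, 14, 15} = {7, 15}
So ⟦happy wet farmer that watched 12 in 2⟧ = {7, 15}.

{7, 15}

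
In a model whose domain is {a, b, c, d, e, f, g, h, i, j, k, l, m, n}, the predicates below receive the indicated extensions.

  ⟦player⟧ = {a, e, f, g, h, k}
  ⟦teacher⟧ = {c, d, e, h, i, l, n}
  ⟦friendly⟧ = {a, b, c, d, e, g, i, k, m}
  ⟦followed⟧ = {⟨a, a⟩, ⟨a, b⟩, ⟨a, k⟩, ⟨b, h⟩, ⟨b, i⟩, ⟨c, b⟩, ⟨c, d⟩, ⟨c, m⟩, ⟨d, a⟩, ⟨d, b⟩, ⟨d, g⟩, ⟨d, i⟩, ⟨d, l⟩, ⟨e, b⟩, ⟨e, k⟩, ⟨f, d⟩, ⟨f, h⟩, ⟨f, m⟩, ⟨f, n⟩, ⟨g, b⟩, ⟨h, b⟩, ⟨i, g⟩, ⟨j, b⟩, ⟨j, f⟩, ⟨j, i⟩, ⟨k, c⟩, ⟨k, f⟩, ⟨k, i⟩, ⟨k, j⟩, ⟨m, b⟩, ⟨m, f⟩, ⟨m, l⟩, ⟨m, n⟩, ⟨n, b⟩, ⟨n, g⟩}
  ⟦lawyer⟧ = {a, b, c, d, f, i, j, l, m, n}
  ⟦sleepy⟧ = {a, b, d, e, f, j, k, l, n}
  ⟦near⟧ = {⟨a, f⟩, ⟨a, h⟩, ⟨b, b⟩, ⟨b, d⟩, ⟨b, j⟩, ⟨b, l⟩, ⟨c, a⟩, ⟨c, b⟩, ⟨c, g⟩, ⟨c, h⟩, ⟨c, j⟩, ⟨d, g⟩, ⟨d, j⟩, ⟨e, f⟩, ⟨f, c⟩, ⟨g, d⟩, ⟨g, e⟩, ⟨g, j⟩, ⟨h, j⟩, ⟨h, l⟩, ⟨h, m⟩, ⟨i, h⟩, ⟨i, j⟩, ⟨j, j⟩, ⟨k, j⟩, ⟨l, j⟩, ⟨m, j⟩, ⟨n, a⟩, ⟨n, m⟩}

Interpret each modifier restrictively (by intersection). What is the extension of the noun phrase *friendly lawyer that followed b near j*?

{c, d, m}

⟦that followed b⟧ = {x : ⟨x, b⟩ ∈ ⟦followed⟧} = {a, c, d, e, g, h, j, m, n}
⟦near j⟧ = {x : ⟨x, j⟩ ∈ ⟦near⟧} = {b, c, d, g, h, i, j, k, l, m}
⟦lawyer⟧ = {a, b, c, d, f, i, j, l, m, n}
… ∩ ⟦that followed b⟧ = {a, b, c, d, f, i, j, l, m, n} ∩ {a, c, d, e, g, h, j, m, n} = {a, c, d, j, m, n}
… ∩ ⟦near j⟧ = {a, c, d, j, m, n} ∩ {b, c, d, g, h, i, j, k, l, m} = {c, d, j, m}
… ∩ ⟦friendly⟧ = {c, d, j, m} ∩ {a, b, c, d, e, g, i, k, m} = {c, d, m}
So ⟦friendly lawyer that followed b near j⟧ = {c, d, m}.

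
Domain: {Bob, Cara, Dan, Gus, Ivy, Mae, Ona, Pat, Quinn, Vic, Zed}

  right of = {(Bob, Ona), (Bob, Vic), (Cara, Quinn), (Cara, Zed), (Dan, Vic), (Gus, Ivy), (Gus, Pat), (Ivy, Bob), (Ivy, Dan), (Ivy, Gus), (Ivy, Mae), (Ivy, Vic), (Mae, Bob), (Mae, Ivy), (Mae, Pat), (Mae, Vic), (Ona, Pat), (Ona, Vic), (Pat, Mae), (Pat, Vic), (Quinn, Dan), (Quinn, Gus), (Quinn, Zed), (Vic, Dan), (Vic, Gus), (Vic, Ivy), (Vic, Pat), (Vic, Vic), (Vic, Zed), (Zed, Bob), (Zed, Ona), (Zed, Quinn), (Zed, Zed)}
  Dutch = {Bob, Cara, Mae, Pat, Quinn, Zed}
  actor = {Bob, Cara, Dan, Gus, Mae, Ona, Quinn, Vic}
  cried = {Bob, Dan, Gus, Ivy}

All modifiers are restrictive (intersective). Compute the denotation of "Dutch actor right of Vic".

⟦right of Vic⟧ = {x : ⟨x, Vic⟩ ∈ ⟦right of⟧} = {Bob, Dan, Ivy, Mae, Ona, Pat, Vic}
⟦actor⟧ = {Bob, Cara, Dan, Gus, Mae, Ona, Quinn, Vic}
… ∩ ⟦right of Vic⟧ = {Bob, Cara, Dan, Gus, Mae, Ona, Quinn, Vic} ∩ {Bob, Dan, Ivy, Mae, Ona, Pat, Vic} = {Bob, Dan, Mae, Ona, Vic}
… ∩ ⟦Dutch⟧ = {Bob, Dan, Mae, Ona, Vic} ∩ {Bob, Cara, Mae, Pat, Quinn, Zed} = {Bob, Mae}
So ⟦Dutch actor right of Vic⟧ = {Bob, Mae}.

{Bob, Mae}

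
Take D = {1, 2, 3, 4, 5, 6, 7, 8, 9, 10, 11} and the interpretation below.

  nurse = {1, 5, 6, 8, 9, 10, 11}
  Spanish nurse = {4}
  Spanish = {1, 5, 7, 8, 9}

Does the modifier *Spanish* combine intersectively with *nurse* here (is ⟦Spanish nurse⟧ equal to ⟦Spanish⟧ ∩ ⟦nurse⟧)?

no

⟦Spanish⟧ ∩ ⟦nurse⟧ = {1, 5, 7, 8, 9} ∩ {1, 5, 6, 8, 9, 10, 11} = {1, 5, 8, 9}
Observed ⟦Spanish nurse⟧ = {4}.
These differ, so the modifier is not intersective in this model.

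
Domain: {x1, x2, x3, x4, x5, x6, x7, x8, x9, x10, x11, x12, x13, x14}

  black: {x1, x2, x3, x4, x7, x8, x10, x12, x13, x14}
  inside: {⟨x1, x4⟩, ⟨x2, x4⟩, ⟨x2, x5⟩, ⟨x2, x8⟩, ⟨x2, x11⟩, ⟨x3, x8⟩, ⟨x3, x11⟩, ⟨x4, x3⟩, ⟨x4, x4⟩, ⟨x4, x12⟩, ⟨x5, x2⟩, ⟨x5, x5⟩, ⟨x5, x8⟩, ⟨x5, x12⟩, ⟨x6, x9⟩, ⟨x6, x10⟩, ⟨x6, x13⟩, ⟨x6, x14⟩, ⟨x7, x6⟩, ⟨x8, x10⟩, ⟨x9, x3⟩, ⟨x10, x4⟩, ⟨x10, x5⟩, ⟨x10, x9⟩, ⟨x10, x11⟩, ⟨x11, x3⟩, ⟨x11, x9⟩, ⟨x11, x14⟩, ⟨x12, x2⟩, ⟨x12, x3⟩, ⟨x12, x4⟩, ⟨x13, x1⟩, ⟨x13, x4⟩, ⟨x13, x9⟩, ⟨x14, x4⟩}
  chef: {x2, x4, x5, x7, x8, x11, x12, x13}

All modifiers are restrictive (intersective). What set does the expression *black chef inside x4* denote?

⟦inside x4⟧ = {x : ⟨x, x4⟩ ∈ ⟦inside⟧} = {x1, x2, x4, x10, x12, x13, x14}
⟦chef⟧ = {x2, x4, x5, x7, x8, x11, x12, x13}
… ∩ ⟦inside x4⟧ = {x2, x4, x5, x7, x8, x11, x12, x13} ∩ {x1, x2, x4, x10, x12, x13, x14} = {x2, x4, x12, x13}
… ∩ ⟦black⟧ = {x2, x4, x12, x13} ∩ {x1, x2, x3, x4, x7, x8, x10, x12, x13, x14} = {x2, x4, x12, x13}
So ⟦black chef inside x4⟧ = {x2, x4, x12, x13}.

{x2, x4, x12, x13}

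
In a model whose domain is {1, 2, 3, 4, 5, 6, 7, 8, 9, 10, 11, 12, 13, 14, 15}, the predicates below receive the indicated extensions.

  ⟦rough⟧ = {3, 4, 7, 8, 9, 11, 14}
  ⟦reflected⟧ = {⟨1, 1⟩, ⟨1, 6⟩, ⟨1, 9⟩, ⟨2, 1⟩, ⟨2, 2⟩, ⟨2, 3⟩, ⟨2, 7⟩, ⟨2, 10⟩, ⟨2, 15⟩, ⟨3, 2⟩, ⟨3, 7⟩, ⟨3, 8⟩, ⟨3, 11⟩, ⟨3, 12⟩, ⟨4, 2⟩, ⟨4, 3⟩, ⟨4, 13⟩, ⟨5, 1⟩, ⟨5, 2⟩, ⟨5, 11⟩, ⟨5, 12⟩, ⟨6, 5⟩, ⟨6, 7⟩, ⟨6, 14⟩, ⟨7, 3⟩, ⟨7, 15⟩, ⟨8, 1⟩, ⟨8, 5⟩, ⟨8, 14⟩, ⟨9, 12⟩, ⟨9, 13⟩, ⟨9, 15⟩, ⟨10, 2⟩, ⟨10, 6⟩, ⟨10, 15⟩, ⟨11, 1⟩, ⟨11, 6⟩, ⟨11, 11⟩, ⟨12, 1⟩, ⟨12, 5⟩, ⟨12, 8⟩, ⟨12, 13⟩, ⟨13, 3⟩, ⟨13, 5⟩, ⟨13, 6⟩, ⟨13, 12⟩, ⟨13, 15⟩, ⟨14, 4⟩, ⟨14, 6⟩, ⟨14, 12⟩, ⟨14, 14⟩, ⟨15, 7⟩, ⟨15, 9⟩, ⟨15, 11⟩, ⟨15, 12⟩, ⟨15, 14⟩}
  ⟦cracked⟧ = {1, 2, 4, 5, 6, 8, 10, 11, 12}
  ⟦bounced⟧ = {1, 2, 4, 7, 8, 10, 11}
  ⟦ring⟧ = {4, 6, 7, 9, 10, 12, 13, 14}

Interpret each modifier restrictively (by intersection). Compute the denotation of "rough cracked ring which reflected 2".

{4}

⟦which reflected 2⟧ = {x : ⟨x, 2⟩ ∈ ⟦reflected⟧} = {2, 3, 4, 5, 10}
⟦ring⟧ = {4, 6, 7, 9, 10, 12, 13, 14}
… ∩ ⟦which reflected 2⟧ = {4, 6, 7, 9, 10, 12, 13, 14} ∩ {2, 3, 4, 5, 10} = {4, 10}
… ∩ ⟦rough⟧ = {4, 10} ∩ {3, 4, 7, 8, 9, 11, 14} = {4}
… ∩ ⟦cracked⟧ = {4} ∩ {1, 2, 4, 5, 6, 8, 10, 11, 12} = {4}
So ⟦rough cracked ring which reflected 2⟧ = {4}.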